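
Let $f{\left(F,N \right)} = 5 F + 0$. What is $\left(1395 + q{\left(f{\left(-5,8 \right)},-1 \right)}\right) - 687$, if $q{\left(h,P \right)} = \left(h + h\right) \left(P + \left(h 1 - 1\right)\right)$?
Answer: $2058$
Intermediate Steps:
$f{\left(F,N \right)} = 5 F$
$q{\left(h,P \right)} = 2 h \left(-1 + P + h\right)$ ($q{\left(h,P \right)} = 2 h \left(P + \left(h - 1\right)\right) = 2 h \left(P + \left(-1 + h\right)\right) = 2 h \left(-1 + P + h\right)$)
$\left(1395 + q{\left(f{\left(-5,8 \right)},-1 \right)}\right) - 687 = \left(1395 + 2 \cdot 5 \left(-5\right) \left(-1 - 1 + 5 \left(-5\right)\right)\right) - 687 = \left(1395 + 2 \left(-25\right) \left(-1 - 1 - 25\right)\right) - 687 = \left(1395 + 2 \left(-25\right) \left(-27\right)\right) - 687 = \left(1395 + 1350\right) - 687 = 2745 - 687 = 2058$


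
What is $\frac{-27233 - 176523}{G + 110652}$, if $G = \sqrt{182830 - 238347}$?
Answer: $- \frac{22546008912}{12243920621} + \frac{1426292 i \sqrt{1133}}{12243920621} \approx -1.8414 + 0.0039211 i$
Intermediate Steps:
$G = 7 i \sqrt{1133}$ ($G = \sqrt{-55517} = 7 i \sqrt{1133} \approx 235.62 i$)
$\frac{-27233 - 176523}{G + 110652} = \frac{-27233 - 176523}{7 i \sqrt{1133} + 110652} = - \frac{203756}{110652 + 7 i \sqrt{1133}}$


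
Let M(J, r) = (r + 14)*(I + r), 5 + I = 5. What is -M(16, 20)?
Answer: -680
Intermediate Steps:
I = 0 (I = -5 + 5 = 0)
M(J, r) = r*(14 + r) (M(J, r) = (r + 14)*(0 + r) = (14 + r)*r = r*(14 + r))
-M(16, 20) = -20*(14 + 20) = -20*34 = -1*680 = -680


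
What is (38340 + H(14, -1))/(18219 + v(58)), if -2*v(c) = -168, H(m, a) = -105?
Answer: 12745/6101 ≈ 2.0890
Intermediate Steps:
v(c) = 84 (v(c) = -1/2*(-168) = 84)
(38340 + H(14, -1))/(18219 + v(58)) = (38340 - 105)/(18219 + 84) = 38235/18303 = 38235*(1/18303) = 12745/6101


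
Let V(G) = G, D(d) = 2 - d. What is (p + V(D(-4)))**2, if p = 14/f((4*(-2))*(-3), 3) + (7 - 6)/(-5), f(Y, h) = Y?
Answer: 146689/3600 ≈ 40.747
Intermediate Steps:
p = 23/60 (p = 14/(((4*(-2))*(-3))) + (7 - 6)/(-5) = 14/((-8*(-3))) + 1*(-1/5) = 14/24 - 1/5 = 14*(1/24) - 1/5 = 7/12 - 1/5 = 23/60 ≈ 0.38333)
(p + V(D(-4)))**2 = (23/60 + (2 - 1*(-4)))**2 = (23/60 + (2 + 4))**2 = (23/60 + 6)**2 = (383/60)**2 = 146689/3600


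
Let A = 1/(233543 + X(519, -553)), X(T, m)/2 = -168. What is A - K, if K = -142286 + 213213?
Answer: -16540672888/233207 ≈ -70927.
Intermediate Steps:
X(T, m) = -336 (X(T, m) = 2*(-168) = -336)
A = 1/233207 (A = 1/(233543 - 336) = 1/233207 ≈ 4.2880e-6)
K = 70927
A - K = 1/233207 - 1*70927 = 1/233207 - 70927 = -16540672888/233207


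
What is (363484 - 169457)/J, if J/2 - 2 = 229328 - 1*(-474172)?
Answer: 194027/1407004 ≈ 0.13790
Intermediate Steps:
J = 1407004 (J = 4 + 2*(229328 - 1*(-474172)) = 4 + 2*(229328 + 474172) = 4 + 2*703500 = 4 + 1407000 = 1407004)
(363484 - 169457)/J = (363484 - 169457)/1407004 = 194027*(1/1407004) = 194027/1407004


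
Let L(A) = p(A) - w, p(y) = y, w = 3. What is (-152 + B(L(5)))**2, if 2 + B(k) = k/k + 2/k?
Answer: 23104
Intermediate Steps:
L(A) = -3 + A (L(A) = A - 1*3 = A - 3 = -3 + A)
B(k) = -1 + 2/k (B(k) = -2 + (k/k + 2/k) = -2 + (1 + 2/k) = -1 + 2/k)
(-152 + B(L(5)))**2 = (-152 + (2 - (-3 + 5))/(-3 + 5))**2 = (-152 + (2 - 1*2)/2)**2 = (-152 + (2 - 2)/2)**2 = (-152 + (1/2)*0)**2 = (-152 + 0)**2 = (-152)**2 = 23104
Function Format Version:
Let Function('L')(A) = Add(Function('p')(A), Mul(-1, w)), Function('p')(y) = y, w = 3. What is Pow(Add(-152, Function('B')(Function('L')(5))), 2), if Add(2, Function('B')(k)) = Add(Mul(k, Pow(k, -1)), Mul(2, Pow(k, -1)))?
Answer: 23104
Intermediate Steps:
Function('L')(A) = Add(-3, A) (Function('L')(A) = Add(A, Mul(-1, 3)) = Add(A, -3) = Add(-3, A))
Function('B')(k) = Add(-1, Mul(2, Pow(k, -1))) (Function('B')(k) = Add(-2, Add(Mul(k, Pow(k, -1)), Mul(2, Pow(k, -1)))) = Add(-2, Add(1, Mul(2, Pow(k, -1)))) = Add(-1, Mul(2, Pow(k, -1))))
Pow(Add(-152, Function('B')(Function('L')(5))), 2) = Pow(Add(-152, Mul(Pow(Add(-3, 5), -1), Add(2, Mul(-1, Add(-3, 5))))), 2) = Pow(Add(-152, Mul(Pow(2, -1), Add(2, Mul(-1, 2)))), 2) = Pow(Add(-152, Mul(Rational(1, 2), Add(2, -2))), 2) = Pow(Add(-152, Mul(Rational(1, 2), 0)), 2) = Pow(Add(-152, 0), 2) = Pow(-152, 2) = 23104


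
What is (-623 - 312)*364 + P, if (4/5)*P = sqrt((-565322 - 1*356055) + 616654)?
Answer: -340340 + 5*I*sqrt(304723)/4 ≈ -3.4034e+5 + 690.02*I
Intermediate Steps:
P = 5*I*sqrt(304723)/4 (P = 5*sqrt((-565322 - 1*356055) + 616654)/4 = 5*sqrt((-565322 - 356055) + 616654)/4 = 5*sqrt(-921377 + 616654)/4 = 5*sqrt(-304723)/4 = 5*(I*sqrt(304723))/4 = 5*I*sqrt(304723)/4 ≈ 690.02*I)
(-623 - 312)*364 + P = (-623 - 312)*364 + 5*I*sqrt(304723)/4 = -935*364 + 5*I*sqrt(304723)/4 = -340340 + 5*I*sqrt(304723)/4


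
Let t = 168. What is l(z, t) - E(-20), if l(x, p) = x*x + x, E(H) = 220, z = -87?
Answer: 7262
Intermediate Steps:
l(x, p) = x + x**2 (l(x, p) = x**2 + x = x + x**2)
l(z, t) - E(-20) = -87*(1 - 87) - 1*220 = -87*(-86) - 220 = 7482 - 220 = 7262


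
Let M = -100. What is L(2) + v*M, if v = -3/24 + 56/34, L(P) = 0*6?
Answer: -5175/34 ≈ -152.21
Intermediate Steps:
L(P) = 0
v = 207/136 (v = -3*1/24 + 56*(1/34) = -1/8 + 28/17 = 207/136 ≈ 1.5221)
L(2) + v*M = 0 + (207/136)*(-100) = 0 - 5175/34 = -5175/34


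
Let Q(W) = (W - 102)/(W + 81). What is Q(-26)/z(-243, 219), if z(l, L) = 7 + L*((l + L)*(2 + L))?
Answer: 128/63886295 ≈ 2.0036e-6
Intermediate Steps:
Q(W) = (-102 + W)/(81 + W)
z(l, L) = 7 + L*(2 + L)*(L + l) (z(l, L) = 7 + L*((L + l)*(2 + L)) = 7 + L*((2 + L)*(L + l)) = 7 + L*(2 + L)*(L + l))
Q(-26)/z(-243, 219) = ((-102 - 26)/(81 - 26))/(7 + 219³ + 2*219² - 243*219² + 2*219*(-243)) = (-128/55)/(7 + 10503459 + 2*47961 - 243*47961 - 106434) = ((1/55)*(-128))/(7 + 10503459 + 95922 - 11654523 - 106434) = -128/55/(-1161569) = -128/55*(-1/1161569) = 128/63886295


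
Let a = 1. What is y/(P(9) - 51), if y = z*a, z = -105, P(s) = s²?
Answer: -7/2 ≈ -3.5000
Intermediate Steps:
y = -105 (y = -105*1 = -105)
y/(P(9) - 51) = -105/(9² - 51) = -105/(81 - 51) = -105/30 = (1/30)*(-105) = -7/2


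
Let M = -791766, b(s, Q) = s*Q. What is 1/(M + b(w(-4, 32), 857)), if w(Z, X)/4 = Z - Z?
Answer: -1/791766 ≈ -1.2630e-6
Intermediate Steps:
w(Z, X) = 0 (w(Z, X) = 4*(Z - Z) = 4*0 = 0)
b(s, Q) = Q*s
1/(M + b(w(-4, 32), 857)) = 1/(-791766 + 857*0) = 1/(-791766 + 0) = 1/(-791766) = -1/791766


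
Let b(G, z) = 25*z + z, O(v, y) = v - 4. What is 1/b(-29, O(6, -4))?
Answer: 1/52 ≈ 0.019231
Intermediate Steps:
O(v, y) = -4 + v
b(G, z) = 26*z
1/b(-29, O(6, -4)) = 1/(26*(-4 + 6)) = 1/(26*2) = 1/52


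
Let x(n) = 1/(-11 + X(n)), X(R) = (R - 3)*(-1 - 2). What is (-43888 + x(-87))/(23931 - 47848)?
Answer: 11366991/6194503 ≈ 1.8350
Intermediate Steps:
X(R) = 9 - 3*R (X(R) = (-3 + R)*(-3) = 9 - 3*R)
x(n) = 1/(-2 - 3*n) (x(n) = 1/(-11 + (9 - 3*n)) = 1/(-2 - 3*n))
(-43888 + x(-87))/(23931 - 47848) = (-43888 - 1/(2 + 3*(-87)))/(23931 - 47848) = (-43888 - 1/(2 - 261))/(-23917) = (-43888 - 1/(-259))*(-1/23917) = (-43888 - 1*(-1/259))*(-1/23917) = (-43888 + 1/259)*(-1/23917) = -11366991/259*(-1/23917) = 11366991/6194503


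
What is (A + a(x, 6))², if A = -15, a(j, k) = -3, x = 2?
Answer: 324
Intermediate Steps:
(A + a(x, 6))² = (-15 - 3)² = (-18)² = 324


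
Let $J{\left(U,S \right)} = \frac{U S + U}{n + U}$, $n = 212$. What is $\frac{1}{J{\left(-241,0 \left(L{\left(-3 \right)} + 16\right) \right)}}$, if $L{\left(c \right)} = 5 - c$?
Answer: $\frac{29}{241} \approx 0.12033$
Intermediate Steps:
$J{\left(U,S \right)} = \frac{U + S U}{212 + U}$ ($J{\left(U,S \right)} = \frac{U S + U}{212 + U} = \frac{S U + U}{212 + U} = \frac{U + S U}{212 + U}$)
$\frac{1}{J{\left(-241,0 \left(L{\left(-3 \right)} + 16\right) \right)}} = \frac{1}{\left(-241\right) \frac{1}{212 - 241} \left(1 + 0 \left(\left(5 - -3\right) + 16\right)\right)} = \frac{1}{\left(-241\right) \frac{1}{-29} \left(1 + 0 \left(\left(5 + 3\right) + 16\right)\right)} = \frac{1}{\left(-241\right) \left(- \frac{1}{29}\right) \left(1 + 0 \left(8 + 16\right)\right)} = \frac{1}{\left(-241\right) \left(- \frac{1}{29}\right) \left(1 + 0 \cdot 24\right)} = \frac{1}{\left(-241\right) \left(- \frac{1}{29}\right) \left(1 + 0\right)} = \frac{1}{\left(-241\right) \left(- \frac{1}{29}\right) 1} = \frac{1}{\frac{241}{29}} = \frac{29}{241}$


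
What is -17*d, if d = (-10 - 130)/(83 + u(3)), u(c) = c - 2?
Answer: 85/3 ≈ 28.333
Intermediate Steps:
u(c) = -2 + c
d = -5/3 (d = (-10 - 130)/(83 + (-2 + 3)) = -140/(83 + 1) = -140/84 = -140*1/84 = -5/3 ≈ -1.6667)
-17*d = -17*(-5/3) = 85/3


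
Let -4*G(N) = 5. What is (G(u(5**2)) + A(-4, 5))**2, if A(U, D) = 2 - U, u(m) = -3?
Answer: 361/16 ≈ 22.563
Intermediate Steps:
G(N) = -5/4 (G(N) = -1/4*5 = -5/4)
(G(u(5**2)) + A(-4, 5))**2 = (-5/4 + (2 - 1*(-4)))**2 = (-5/4 + (2 + 4))**2 = (-5/4 + 6)**2 = (19/4)**2 = 361/16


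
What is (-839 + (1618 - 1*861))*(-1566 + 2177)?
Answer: -50102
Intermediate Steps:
(-839 + (1618 - 1*861))*(-1566 + 2177) = (-839 + (1618 - 861))*611 = (-839 + 757)*611 = -82*611 = -50102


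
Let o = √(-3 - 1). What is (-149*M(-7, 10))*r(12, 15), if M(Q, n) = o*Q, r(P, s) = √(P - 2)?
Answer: 2086*I*√10 ≈ 6596.5*I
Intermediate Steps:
r(P, s) = √(-2 + P)
o = 2*I (o = √(-4) = 2*I ≈ 2.0*I)
M(Q, n) = 2*I*Q (M(Q, n) = (2*I)*Q = 2*I*Q)
(-149*M(-7, 10))*r(12, 15) = (-298*I*(-7))*√(-2 + 12) = (-(-2086)*I)*√10 = (2086*I)*√10 = 2086*I*√10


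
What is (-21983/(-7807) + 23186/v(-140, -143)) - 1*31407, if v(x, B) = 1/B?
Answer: -26130046052/7807 ≈ -3.3470e+6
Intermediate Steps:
(-21983/(-7807) + 23186/v(-140, -143)) - 1*31407 = (-21983/(-7807) + 23186/(1/(-143))) - 1*31407 = (-21983*(-1/7807) + 23186/(-1/143)) - 31407 = (21983/7807 + 23186*(-143)) - 31407 = (21983/7807 - 3315598) - 31407 = -25884851603/7807 - 31407 = -26130046052/7807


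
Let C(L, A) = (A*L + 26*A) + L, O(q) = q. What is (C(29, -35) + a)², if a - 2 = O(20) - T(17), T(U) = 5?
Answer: 3530641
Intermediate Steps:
C(L, A) = L + 26*A + A*L (C(L, A) = (26*A + A*L) + L = L + 26*A + A*L)
a = 17 (a = 2 + (20 - 1*5) = 2 + (20 - 5) = 2 + 15 = 17)
(C(29, -35) + a)² = ((29 + 26*(-35) - 35*29) + 17)² = ((29 - 910 - 1015) + 17)² = (-1896 + 17)² = (-1879)² = 3530641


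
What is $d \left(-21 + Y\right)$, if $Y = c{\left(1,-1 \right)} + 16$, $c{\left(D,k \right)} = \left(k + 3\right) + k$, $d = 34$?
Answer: $-136$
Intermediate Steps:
$c{\left(D,k \right)} = 3 + 2 k$ ($c{\left(D,k \right)} = \left(3 + k\right) + k = 3 + 2 k$)
$Y = 17$ ($Y = \left(3 + 2 \left(-1\right)\right) + 16 = \left(3 - 2\right) + 16 = 1 + 16 = 17$)
$d \left(-21 + Y\right) = 34 \left(-21 + 17\right) = 34 \left(-4\right) = -136$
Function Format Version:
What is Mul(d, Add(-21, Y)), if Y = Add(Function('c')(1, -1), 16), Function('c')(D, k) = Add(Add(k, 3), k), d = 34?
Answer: -136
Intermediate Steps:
Function('c')(D, k) = Add(3, Mul(2, k)) (Function('c')(D, k) = Add(Add(3, k), k) = Add(3, Mul(2, k)))
Y = 17 (Y = Add(Add(3, Mul(2, -1)), 16) = Add(Add(3, -2), 16) = Add(1, 16) = 17)
Mul(d, Add(-21, Y)) = Mul(34, Add(-21, 17)) = Mul(34, -4) = -136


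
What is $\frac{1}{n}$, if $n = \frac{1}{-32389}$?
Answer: $-32389$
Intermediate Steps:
$n = - \frac{1}{32389} \approx -3.0875 \cdot 10^{-5}$
$\frac{1}{n} = \frac{1}{- \frac{1}{32389}} = -32389$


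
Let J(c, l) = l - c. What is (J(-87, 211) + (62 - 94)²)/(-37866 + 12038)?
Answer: -661/12914 ≈ -0.051185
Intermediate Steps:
(J(-87, 211) + (62 - 94)²)/(-37866 + 12038) = ((211 - 1*(-87)) + (62 - 94)²)/(-37866 + 12038) = ((211 + 87) + (-32)²)/(-25828) = (298 + 1024)*(-1/25828) = 1322*(-1/25828) = -661/12914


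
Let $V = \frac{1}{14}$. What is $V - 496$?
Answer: $- \frac{6943}{14} \approx -495.93$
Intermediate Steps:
$V = \frac{1}{14} \approx 0.071429$
$V - 496 = \frac{1}{14} - 496 = - \frac{6943}{14}$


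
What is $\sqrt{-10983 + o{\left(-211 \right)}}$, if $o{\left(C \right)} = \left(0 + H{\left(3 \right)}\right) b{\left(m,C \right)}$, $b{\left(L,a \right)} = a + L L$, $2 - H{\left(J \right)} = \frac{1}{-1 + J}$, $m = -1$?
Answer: $i \sqrt{11298} \approx 106.29 i$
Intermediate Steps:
$H{\left(J \right)} = 2 - \frac{1}{-1 + J}$
$b{\left(L,a \right)} = a + L^{2}$
$o{\left(C \right)} = \frac{3}{2} + \frac{3 C}{2}$ ($o{\left(C \right)} = \left(0 + \frac{-3 + 2 \cdot 3}{-1 + 3}\right) \left(C + \left(-1\right)^{2}\right) = \left(0 + \frac{-3 + 6}{2}\right) \left(C + 1\right) = \left(0 + \frac{1}{2} \cdot 3\right) \left(1 + C\right) = \left(0 + \frac{3}{2}\right) \left(1 + C\right) = \frac{3 \left(1 + C\right)}{2} = \frac{3}{2} + \frac{3 C}{2}$)
$\sqrt{-10983 + o{\left(-211 \right)}} = \sqrt{-10983 + \left(\frac{3}{2} + \frac{3}{2} \left(-211\right)\right)} = \sqrt{-10983 + \left(\frac{3}{2} - \frac{633}{2}\right)} = \sqrt{-10983 - 315} = \sqrt{-11298} = i \sqrt{11298}$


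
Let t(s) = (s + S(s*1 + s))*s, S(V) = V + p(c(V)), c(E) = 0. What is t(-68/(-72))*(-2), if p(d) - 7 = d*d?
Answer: -1003/54 ≈ -18.574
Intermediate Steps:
p(d) = 7 + d² (p(d) = 7 + d*d = 7 + d²)
S(V) = 7 + V (S(V) = V + (7 + 0²) = V + (7 + 0) = V + 7 = 7 + V)
t(s) = s*(7 + 3*s) (t(s) = (s + (7 + (s*1 + s)))*s = (s + (7 + (s + s)))*s = (s + (7 + 2*s))*s = (7 + 3*s)*s = s*(7 + 3*s))
t(-68/(-72))*(-2) = ((-68/(-72))*(7 + 3*(-68/(-72))))*(-2) = ((-68*(-1/72))*(7 + 3*(-68*(-1/72))))*(-2) = (17*(7 + 3*(17/18))/18)*(-2) = (17*(7 + 17/6)/18)*(-2) = ((17/18)*(59/6))*(-2) = (1003/108)*(-2) = -1003/54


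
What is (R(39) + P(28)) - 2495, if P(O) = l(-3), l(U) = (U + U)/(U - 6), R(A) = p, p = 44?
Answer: -7351/3 ≈ -2450.3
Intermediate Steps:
R(A) = 44
l(U) = 2*U/(-6 + U) (l(U) = (2*U)/(-6 + U) = 2*U/(-6 + U))
P(O) = ⅔ (P(O) = 2*(-3)/(-6 - 3) = 2*(-3)/(-9) = 2*(-3)*(-⅑) = ⅔)
(R(39) + P(28)) - 2495 = (44 + ⅔) - 2495 = 134/3 - 2495 = -7351/3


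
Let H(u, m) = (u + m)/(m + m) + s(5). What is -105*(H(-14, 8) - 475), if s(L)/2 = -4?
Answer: 406035/8 ≈ 50754.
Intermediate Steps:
s(L) = -8 (s(L) = 2*(-4) = -8)
H(u, m) = -8 + (m + u)/(2*m) (H(u, m) = (u + m)/(m + m) - 8 = (m + u)/((2*m)) - 8 = (m + u)*(1/(2*m)) - 8 = (m + u)/(2*m) - 8 = -8 + (m + u)/(2*m))
-105*(H(-14, 8) - 475) = -105*((½)*(-14 - 15*8)/8 - 475) = -105*((½)*(⅛)*(-14 - 120) - 475) = -105*((½)*(⅛)*(-134) - 475) = -105*(-67/8 - 475) = -105*(-3867/8) = 406035/8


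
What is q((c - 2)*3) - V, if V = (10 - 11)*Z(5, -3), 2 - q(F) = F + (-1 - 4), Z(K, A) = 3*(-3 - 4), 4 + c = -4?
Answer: 16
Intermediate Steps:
c = -8 (c = -4 - 4 = -8)
Z(K, A) = -21 (Z(K, A) = 3*(-7) = -21)
q(F) = 7 - F (q(F) = 2 - (F + (-1 - 4)) = 2 - (F - 5) = 2 - (-5 + F) = 2 + (5 - F) = 7 - F)
V = 21 (V = (10 - 11)*(-21) = -1*(-21) = 21)
q((c - 2)*3) - V = (7 - (-8 - 2)*3) - 1*21 = (7 - (-10)*3) - 21 = (7 - 1*(-30)) - 21 = (7 + 30) - 21 = 37 - 21 = 16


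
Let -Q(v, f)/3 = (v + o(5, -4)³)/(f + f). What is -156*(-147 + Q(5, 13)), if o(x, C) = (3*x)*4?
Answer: 3911022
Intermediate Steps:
o(x, C) = 12*x
Q(v, f) = -3*(216000 + v)/(2*f) (Q(v, f) = -3*(v + (12*5)³)/(f + f) = -3*(v + 60³)/(2*f) = -3*(v + 216000)*1/(2*f) = -3*(216000 + v)*1/(2*f) = -3*(216000 + v)/(2*f))
-156*(-147 + Q(5, 13)) = -156*(-147 + (3/2)*(-216000 - 1*5)/13) = -156*(-147 + (3/2)*(1/13)*(-216000 - 5)) = -156*(-147 + (3/2)*(1/13)*(-216005)) = -156*(-147 - 648015/26) = -156*(-651837/26) = 3911022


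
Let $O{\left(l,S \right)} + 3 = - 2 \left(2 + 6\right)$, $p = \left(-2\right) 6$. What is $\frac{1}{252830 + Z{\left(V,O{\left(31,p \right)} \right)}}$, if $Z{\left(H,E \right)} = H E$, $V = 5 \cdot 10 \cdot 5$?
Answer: $\frac{1}{248080} \approx 4.031 \cdot 10^{-6}$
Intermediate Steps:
$p = -12$
$V = 250$ ($V = 50 \cdot 5 = 250$)
$O{\left(l,S \right)} = -19$ ($O{\left(l,S \right)} = -3 - 2 \left(2 + 6\right) = -3 - 16 = -19$)
$Z{\left(H,E \right)} = E H$
$\frac{1}{252830 + Z{\left(V,O{\left(31,p \right)} \right)}} = \frac{1}{252830 - 4750} = \frac{1}{248080}$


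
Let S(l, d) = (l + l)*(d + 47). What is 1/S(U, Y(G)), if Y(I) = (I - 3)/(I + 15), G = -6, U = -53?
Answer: -1/4876 ≈ -0.00020509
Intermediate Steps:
Y(I) = (-3 + I)/(15 + I)
S(l, d) = 2*l*(47 + d) (S(l, d) = (2*l)*(47 + d) = 2*l*(47 + d))
1/S(U, Y(G)) = 1/(2*(-53)*(47 + (-3 - 6)/(15 - 6))) = 1/(2*(-53)*(47 - 9/9)) = 1/(2*(-53)*(47 + (1/9)*(-9))) = 1/(2*(-53)*(47 - 1)) = 1/(2*(-53)*46) = 1/(-4876) = -1/4876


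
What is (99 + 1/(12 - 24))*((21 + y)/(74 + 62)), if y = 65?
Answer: 51041/816 ≈ 62.550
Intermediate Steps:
(99 + 1/(12 - 24))*((21 + y)/(74 + 62)) = (99 + 1/(12 - 24))*((21 + 65)/(74 + 62)) = (99 + 1/(-12))*(86/136) = (99 - 1/12)*(86*(1/136)) = (1187/12)*(43/68) = 51041/816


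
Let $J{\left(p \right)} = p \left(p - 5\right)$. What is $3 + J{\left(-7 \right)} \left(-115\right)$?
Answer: $-9657$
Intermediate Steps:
$J{\left(p \right)} = p \left(-5 + p\right)$
$3 + J{\left(-7 \right)} \left(-115\right) = 3 + - 7 \left(-5 - 7\right) \left(-115\right) = 3 + \left(-7\right) \left(-12\right) \left(-115\right) = 3 + 84 \left(-115\right) = 3 - 9660 = -9657$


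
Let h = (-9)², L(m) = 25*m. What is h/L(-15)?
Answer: -27/125 ≈ -0.21600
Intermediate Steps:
h = 81
h/L(-15) = 81/((25*(-15))) = 81/(-375) = 81*(-1/375) = -27/125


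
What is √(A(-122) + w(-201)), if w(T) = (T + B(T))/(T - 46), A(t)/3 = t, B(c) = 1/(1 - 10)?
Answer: 4*I*√12532286/741 ≈ 19.11*I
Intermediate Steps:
B(c) = -⅑ (B(c) = 1/(-9) = -⅑)
A(t) = 3*t
w(T) = (-⅑ + T)/(-46 + T) (w(T) = (T - ⅑)/(T - 46) = (-⅑ + T)/(-46 + T))
√(A(-122) + w(-201)) = √(3*(-122) + (-⅑ - 201)/(-46 - 201)) = √(-366 - 1810/9/(-247)) = √(-366 - 1/247*(-1810/9)) = √(-366 + 1810/2223) = √(-811808/2223) = 4*I*√12532286/741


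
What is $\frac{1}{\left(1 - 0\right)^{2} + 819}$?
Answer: $\frac{1}{820} \approx 0.0012195$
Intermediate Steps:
$\frac{1}{\left(1 - 0\right)^{2} + 819} = \frac{1}{\left(1 + \left(-7 + 7\right)\right)^{2} + 819} = \frac{1}{\left(1 + 0\right)^{2} + 819} = \frac{1}{1^{2} + 819} = \frac{1}{1 + 819} = \frac{1}{820}$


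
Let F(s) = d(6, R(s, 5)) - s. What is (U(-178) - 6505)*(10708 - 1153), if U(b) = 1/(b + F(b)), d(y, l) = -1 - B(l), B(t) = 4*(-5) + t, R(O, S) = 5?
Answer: -124309185/2 ≈ -6.2155e+7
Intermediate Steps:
B(t) = -20 + t
d(y, l) = 19 - l (d(y, l) = -1 - (-20 + l) = -1 + (20 - l) = 19 - l)
F(s) = 14 - s (F(s) = (19 - 1*5) - s = (19 - 5) - s = 14 - s)
U(b) = 1/14 (U(b) = 1/(b + (14 - b)) = 1/14)
(U(-178) - 6505)*(10708 - 1153) = (1/14 - 6505)*(10708 - 1153) = -91069/14*9555 = -124309185/2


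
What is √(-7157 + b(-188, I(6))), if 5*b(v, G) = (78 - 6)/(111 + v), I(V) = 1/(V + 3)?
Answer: I*√1060874045/385 ≈ 84.6*I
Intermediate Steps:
I(V) = 1/(3 + V)
b(v, G) = 72/(5*(111 + v)) (b(v, G) = ((78 - 6)/(111 + v))/5 = (72/(111 + v))/5 = 72/(5*(111 + v)))
√(-7157 + b(-188, I(6))) = √(-7157 + 72/(5*(111 - 188))) = √(-7157 + (72/5)/(-77)) = √(-7157 + (72/5)*(-1/77)) = √(-7157 - 72/385) = √(-2755517/385) = I*√1060874045/385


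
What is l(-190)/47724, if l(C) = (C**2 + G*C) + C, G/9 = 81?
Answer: -8550/3977 ≈ -2.1499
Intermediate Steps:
G = 729 (G = 9*81 = 729)
l(C) = C**2 + 730*C (l(C) = (C**2 + 729*C) + C = C**2 + 730*C)
l(-190)/47724 = -190*(730 - 190)/47724 = -190*540*(1/47724) = -102600*1/47724 = -8550/3977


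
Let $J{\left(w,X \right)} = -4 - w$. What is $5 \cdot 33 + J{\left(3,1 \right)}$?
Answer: $158$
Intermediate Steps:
$5 \cdot 33 + J{\left(3,1 \right)} = 5 \cdot 33 - 7 = 165 - 7 = 158$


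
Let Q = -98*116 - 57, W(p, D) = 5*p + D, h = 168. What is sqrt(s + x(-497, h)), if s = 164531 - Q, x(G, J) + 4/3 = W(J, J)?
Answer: 2*sqrt(398166)/3 ≈ 420.67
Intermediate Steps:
W(p, D) = D + 5*p
Q = -11425 (Q = -11368 - 57 = -11425)
x(G, J) = -4/3 + 6*J (x(G, J) = -4/3 + (J + 5*J) = -4/3 + 6*J)
s = 175956 (s = 164531 - 1*(-11425) = 164531 + 11425 = 175956)
sqrt(s + x(-497, h)) = sqrt(175956 + (-4/3 + 6*168)) = sqrt(175956 + (-4/3 + 1008)) = sqrt(175956 + 3020/3) = sqrt(530888/3) = 2*sqrt(398166)/3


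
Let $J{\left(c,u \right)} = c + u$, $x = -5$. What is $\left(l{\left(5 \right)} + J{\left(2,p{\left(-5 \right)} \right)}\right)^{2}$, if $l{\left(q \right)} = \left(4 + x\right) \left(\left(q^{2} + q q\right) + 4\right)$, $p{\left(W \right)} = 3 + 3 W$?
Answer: $4096$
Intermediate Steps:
$l{\left(q \right)} = -4 - 2 q^{2}$ ($l{\left(q \right)} = \left(4 - 5\right) \left(\left(q^{2} + q q\right) + 4\right) = - (\left(q^{2} + q^{2}\right) + 4) = - (2 q^{2} + 4) = - (4 + 2 q^{2}) = -4 - 2 q^{2}$)
$\left(l{\left(5 \right)} + J{\left(2,p{\left(-5 \right)} \right)}\right)^{2} = \left(\left(-4 - 2 \cdot 5^{2}\right) + \left(2 + \left(3 + 3 \left(-5\right)\right)\right)\right)^{2} = \left(\left(-4 - 50\right) + \left(2 + \left(3 - 15\right)\right)\right)^{2} = \left(\left(-4 - 50\right) + \left(2 - 12\right)\right)^{2} = \left(-54 - 10\right)^{2} = \left(-64\right)^{2} = 4096$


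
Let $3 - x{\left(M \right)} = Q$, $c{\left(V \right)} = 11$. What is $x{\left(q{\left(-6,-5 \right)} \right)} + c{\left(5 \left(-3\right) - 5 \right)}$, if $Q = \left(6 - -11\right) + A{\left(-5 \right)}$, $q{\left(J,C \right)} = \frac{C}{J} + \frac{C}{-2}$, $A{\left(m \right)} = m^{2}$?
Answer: $-28$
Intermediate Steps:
$q{\left(J,C \right)} = - \frac{C}{2} + \frac{C}{J}$ ($q{\left(J,C \right)} = \frac{C}{J} + C \left(- \frac{1}{2}\right) = \frac{C}{J} - \frac{C}{2} = - \frac{C}{2} + \frac{C}{J}$)
$Q = 42$ ($Q = \left(6 - -11\right) + \left(-5\right)^{2} = \left(6 + 11\right) + 25 = 17 + 25 = 42$)
$x{\left(M \right)} = -39$ ($x{\left(M \right)} = 3 - 42 = -39$)
$x{\left(q{\left(-6,-5 \right)} \right)} + c{\left(5 \left(-3\right) - 5 \right)} = -39 + 11 = -28$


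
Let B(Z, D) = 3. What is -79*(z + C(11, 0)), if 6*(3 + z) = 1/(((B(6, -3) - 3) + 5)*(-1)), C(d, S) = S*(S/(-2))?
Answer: 7189/30 ≈ 239.63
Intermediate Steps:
C(d, S) = -S**2/2 (C(d, S) = S*(S*(-1/2)) = S*(-S/2) = -S**2/2)
z = -91/30 (z = -3 + 1/(6*((((3 - 3) + 5)*(-1)))) = -3 + 1/(6*(((0 + 5)*(-1)))) = -3 + 1/(6*((5*(-1)))) = -3 + (1/6)/(-5) = -3 + (1/6)*(-1/5) = -3 - 1/30 = -91/30 ≈ -3.0333)
-79*(z + C(11, 0)) = -79*(-91/30 - 1/2*0**2) = -79*(-91/30 - 1/2*0) = -79*(-91/30 + 0) = -79*(-91/30) = 7189/30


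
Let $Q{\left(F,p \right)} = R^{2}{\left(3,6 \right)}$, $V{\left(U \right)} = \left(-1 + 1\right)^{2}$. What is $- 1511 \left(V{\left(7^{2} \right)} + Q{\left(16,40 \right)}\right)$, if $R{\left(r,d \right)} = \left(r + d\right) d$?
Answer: $-4406076$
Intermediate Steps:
$R{\left(r,d \right)} = d \left(d + r\right)$ ($R{\left(r,d \right)} = \left(d + r\right) d = d \left(d + r\right)$)
$V{\left(U \right)} = 0$ ($V{\left(U \right)} = 0^{2} = 0$)
$Q{\left(F,p \right)} = 2916$ ($Q{\left(F,p \right)} = \left(6 \left(6 + 3\right)\right)^{2} = \left(6 \cdot 9\right)^{2} = 54^{2} = 2916$)
$- 1511 \left(V{\left(7^{2} \right)} + Q{\left(16,40 \right)}\right) = - 1511 \left(0 + 2916\right) = \left(-1511\right) 2916 = -4406076$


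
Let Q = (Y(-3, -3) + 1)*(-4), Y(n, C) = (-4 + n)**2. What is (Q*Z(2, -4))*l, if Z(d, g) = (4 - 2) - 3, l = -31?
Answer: -6200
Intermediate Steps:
Z(d, g) = -1 (Z(d, g) = 2 - 3 = -1)
Q = -200 (Q = ((-4 - 3)**2 + 1)*(-4) = ((-7)**2 + 1)*(-4) = (49 + 1)*(-4) = 50*(-4) = -200)
(Q*Z(2, -4))*l = -200*(-1)*(-31) = 200*(-31) = -6200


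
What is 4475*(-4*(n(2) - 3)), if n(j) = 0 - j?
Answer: 89500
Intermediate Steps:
n(j) = -j
4475*(-4*(n(2) - 3)) = 4475*(-4*(-1*2 - 3)) = 4475*(-4*(-2 - 3)) = 4475*(-4*(-5)) = 4475*20 = 89500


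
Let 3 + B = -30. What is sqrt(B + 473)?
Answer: 2*sqrt(110) ≈ 20.976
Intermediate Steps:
B = -33 (B = -3 - 30 = -33)
sqrt(B + 473) = sqrt(-33 + 473) = sqrt(440) = 2*sqrt(110)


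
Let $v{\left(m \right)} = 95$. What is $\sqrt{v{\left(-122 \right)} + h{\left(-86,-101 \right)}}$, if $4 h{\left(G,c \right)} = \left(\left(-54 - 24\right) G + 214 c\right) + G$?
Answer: $i \sqrt{3653} \approx 60.44 i$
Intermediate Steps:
$h{\left(G,c \right)} = - \frac{77 G}{4} + \frac{107 c}{2}$ ($h{\left(G,c \right)} = \frac{\left(\left(-54 - 24\right) G + 214 c\right) + G}{4} = \frac{\left(- 78 G + 214 c\right) + G}{4} = \frac{- 77 G + 214 c}{4} = - \frac{77 G}{4} + \frac{107 c}{2}$)
$\sqrt{v{\left(-122 \right)} + h{\left(-86,-101 \right)}} = \sqrt{95 + \left(\left(- \frac{77}{4}\right) \left(-86\right) + \frac{107}{2} \left(-101\right)\right)} = \sqrt{95 + \left(\frac{3311}{2} - \frac{10807}{2}\right)} = \sqrt{95 - 3748} = \sqrt{-3653} = i \sqrt{3653}$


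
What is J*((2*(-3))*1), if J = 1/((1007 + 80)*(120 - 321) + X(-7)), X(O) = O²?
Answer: 3/109219 ≈ 2.7468e-5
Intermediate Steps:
J = -1/218438 (J = 1/((1007 + 80)*(120 - 321) + (-7)²) = 1/(1087*(-201) + 49) = 1/(-218487 + 49) = 1/(-218438) = -1/218438 ≈ -4.5780e-6)
J*((2*(-3))*1) = -2*(-3)/218438 = -(-3)/109219 = -1/218438*(-6) = 3/109219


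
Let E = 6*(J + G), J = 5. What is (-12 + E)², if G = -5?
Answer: 144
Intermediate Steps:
E = 0 (E = 6*(5 - 5) = 6*0 = 0)
(-12 + E)² = (-12 + 0)² = (-12)² = 144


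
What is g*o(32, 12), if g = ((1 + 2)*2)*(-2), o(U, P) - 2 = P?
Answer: -168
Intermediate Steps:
o(U, P) = 2 + P
g = -12 (g = (3*2)*(-2) = 6*(-2) = -12)
g*o(32, 12) = -12*(2 + 12) = -12*14 = -168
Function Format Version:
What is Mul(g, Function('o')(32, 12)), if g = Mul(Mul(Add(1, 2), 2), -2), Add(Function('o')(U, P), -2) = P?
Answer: -168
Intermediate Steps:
Function('o')(U, P) = Add(2, P)
g = -12 (g = Mul(Mul(3, 2), -2) = Mul(6, -2) = -12)
Mul(g, Function('o')(32, 12)) = Mul(-12, Add(2, 12)) = Mul(-12, 14) = -168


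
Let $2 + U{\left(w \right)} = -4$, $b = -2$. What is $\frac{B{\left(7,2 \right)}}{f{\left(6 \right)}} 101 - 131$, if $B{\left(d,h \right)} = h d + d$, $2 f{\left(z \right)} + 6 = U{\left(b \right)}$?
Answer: $- \frac{969}{2} \approx -484.5$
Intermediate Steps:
$U{\left(w \right)} = -6$ ($U{\left(w \right)} = -2 - 4 = -6$)
$f{\left(z \right)} = -6$ ($f{\left(z \right)} = -3 + \frac{1}{2} \left(-6\right) = -3 - 3 = -6$)
$B{\left(d,h \right)} = d + d h$ ($B{\left(d,h \right)} = d h + d = d + d h$)
$\frac{B{\left(7,2 \right)}}{f{\left(6 \right)}} 101 - 131 = \frac{7 \left(1 + 2\right)}{-6} \cdot 101 - 131 = 7 \cdot 3 \left(- \frac{1}{6}\right) 101 - 131 = 21 \left(- \frac{1}{6}\right) 101 - 131 = \left(- \frac{7}{2}\right) 101 - 131 = - \frac{707}{2} - 131 = - \frac{969}{2}$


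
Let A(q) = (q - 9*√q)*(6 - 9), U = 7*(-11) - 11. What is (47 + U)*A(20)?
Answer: 2460 - 2214*√5 ≈ -2490.7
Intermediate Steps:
U = -88 (U = -77 - 11 = -88)
A(q) = -3*q + 27*√q (A(q) = (q - 9*√q)*(-3) = -3*q + 27*√q)
(47 + U)*A(20) = (47 - 88)*(-3*20 + 27*√20) = -41*(-60 + 27*(2*√5)) = -41*(-60 + 54*√5) = 2460 - 2214*√5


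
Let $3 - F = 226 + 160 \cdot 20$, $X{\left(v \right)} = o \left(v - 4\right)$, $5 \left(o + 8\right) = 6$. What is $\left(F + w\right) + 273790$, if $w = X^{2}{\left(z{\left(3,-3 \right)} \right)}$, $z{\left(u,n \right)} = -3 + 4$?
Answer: $\frac{6769579}{25} \approx 2.7078 \cdot 10^{5}$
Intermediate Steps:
$z{\left(u,n \right)} = 1$
$o = - \frac{34}{5}$ ($o = -8 + \frac{1}{5} \cdot 6 = -8 + \frac{6}{5} = - \frac{34}{5} \approx -6.8$)
$X{\left(v \right)} = \frac{136}{5} - \frac{34 v}{5}$ ($X{\left(v \right)} = - \frac{34 \left(v - 4\right)}{5} = - \frac{34 \left(-4 + v\right)}{5} = \frac{136}{5} - \frac{34 v}{5}$)
$F = -3423$ ($F = 3 - \left(226 + 160 \cdot 20\right) = 3 - \left(226 + 3200\right) = 3 - 3426 = -3423$)
$w = \frac{10404}{25}$ ($w = \left(\frac{136}{5} - \frac{34}{5}\right)^{2} = \left(\frac{102}{5}\right)^{2} = \frac{10404}{25} \approx 416.16$)
$\left(F + w\right) + 273790 = \left(-3423 + \frac{10404}{25}\right) + 273790 = - \frac{75171}{25} + 273790 = \frac{6769579}{25}$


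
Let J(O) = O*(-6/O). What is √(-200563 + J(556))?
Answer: I*√200569 ≈ 447.85*I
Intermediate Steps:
J(O) = -6
√(-200563 + J(556)) = √(-200563 - 6) = √(-200569) = I*√200569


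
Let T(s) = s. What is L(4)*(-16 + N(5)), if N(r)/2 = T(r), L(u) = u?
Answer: -24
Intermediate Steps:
N(r) = 2*r
L(4)*(-16 + N(5)) = 4*(-16 + 2*5) = 4*(-16 + 10) = 4*(-6) = -24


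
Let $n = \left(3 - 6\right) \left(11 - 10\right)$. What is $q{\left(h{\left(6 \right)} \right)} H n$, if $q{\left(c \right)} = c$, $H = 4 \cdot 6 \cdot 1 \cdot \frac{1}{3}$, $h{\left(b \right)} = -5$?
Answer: $120$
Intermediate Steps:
$H = 8$ ($H = 24 \cdot 1 \cdot \frac{1}{3} = 24 \cdot \frac{1}{3} = 8$)
$n = -3$ ($n = \left(3 - 6\right) 1 = \left(-3\right) 1 = -3$)
$q{\left(h{\left(6 \right)} \right)} H n = \left(-5\right) 8 \left(-3\right) = \left(-40\right) \left(-3\right) = 120$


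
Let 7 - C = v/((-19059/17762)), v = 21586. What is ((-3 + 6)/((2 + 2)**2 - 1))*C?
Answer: 76708789/19059 ≈ 4024.8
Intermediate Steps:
C = 383543945/19059 (C = 7 - 21586/((-19059/17762)) = 7 - 21586/((-19059*1/17762)) = 7 - 21586/(-19059/17762) = 7 - 21586*(-17762)/19059 = 7 - 1*(-383410532/19059) = 7 + 383410532/19059 = 383543945/19059 ≈ 20124.)
((-3 + 6)/((2 + 2)**2 - 1))*C = ((-3 + 6)/((2 + 2)**2 - 1))*(383543945/19059) = (3/(4**2 - 1))*(383543945/19059) = (3/(16 - 1))*(383543945/19059) = (3/15)*(383543945/19059) = (3*(1/15))*(383543945/19059) = (1/5)*(383543945/19059) = 76708789/19059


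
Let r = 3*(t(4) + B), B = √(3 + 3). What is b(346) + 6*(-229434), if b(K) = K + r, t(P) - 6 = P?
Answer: -1376228 + 3*√6 ≈ -1.3762e+6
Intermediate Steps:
t(P) = 6 + P
B = √6 ≈ 2.4495
r = 30 + 3*√6 (r = 3*((6 + 4) + √6) = 3*(10 + √6) = 30 + 3*√6 ≈ 37.348)
b(K) = 30 + K + 3*√6 (b(K) = K + (30 + 3*√6) = 30 + K + 3*√6)
b(346) + 6*(-229434) = (30 + 346 + 3*√6) + 6*(-229434) = (376 + 3*√6) - 1376604 = -1376228 + 3*√6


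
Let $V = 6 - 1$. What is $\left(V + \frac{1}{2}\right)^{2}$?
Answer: $\frac{121}{4} \approx 30.25$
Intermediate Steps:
$V = 5$ ($V = 6 - 1 = 5$)
$\left(V + \frac{1}{2}\right)^{2} = \left(5 + \frac{1}{2}\right)^{2} = \left(\frac{11}{2}\right)^{2} = \frac{121}{4}$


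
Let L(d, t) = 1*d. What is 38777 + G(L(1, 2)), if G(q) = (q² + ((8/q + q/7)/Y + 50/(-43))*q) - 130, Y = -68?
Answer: 791021013/20468 ≈ 38647.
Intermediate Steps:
L(d, t) = d
G(q) = -130 + q² + q*(-50/43 - 2/(17*q) - q/476) (G(q) = (q² + ((8/q + q/7)/(-68) + 50/(-43))*q) - 130 = (q² + ((8/q + q*(⅐))*(-1/68) + 50*(-1/43))*q) - 130 = (q² + ((8/q + q/7)*(-1/68) - 50/43)*q) - 130 = (q² + ((-2/(17*q) - q/476) - 50/43)*q) - 130 = (q² + (-50/43 - 2/(17*q) - q/476)*q) - 130 = (q² + q*(-50/43 - 2/(17*q) - q/476)) - 130 = -130 + q² + q*(-50/43 - 2/(17*q) - q/476))
38777 + G(L(1, 2)) = 38777 + (-2212/17 - 50/43*1 + (475/476)*1²) = 38777 + (-2212/17 - 50/43 + (475/476)*1) = 38777 + (-2212/17 - 50/43 + 475/476) = 38777 - 2666623/20468 = 791021013/20468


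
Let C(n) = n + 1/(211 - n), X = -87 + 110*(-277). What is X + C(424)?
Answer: -6418330/213 ≈ -30133.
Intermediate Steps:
X = -30557 (X = -87 - 30470 = -30557)
X + C(424) = -30557 + (-1 + 424² - 211*424)/(-211 + 424) = -30557 + (-1 + 179776 - 89464)/213 = -30557 + (1/213)*90311 = -30557 + 90311/213 = -6418330/213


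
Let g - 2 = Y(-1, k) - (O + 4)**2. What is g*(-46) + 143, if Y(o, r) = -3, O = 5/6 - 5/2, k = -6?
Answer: 3955/9 ≈ 439.44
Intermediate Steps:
O = -5/3 (O = 5*(1/6) - 5*1/2 = 5/6 - 5/2 = -5/3 ≈ -1.6667)
g = -58/9 (g = 2 + (-3 - (-5/3 + 4)**2) = 2 + (-3 - (7/3)**2) = 2 + (-3 - 1*49/9) = 2 + (-3 - 49/9) = 2 - 76/9 = -58/9 ≈ -6.4444)
g*(-46) + 143 = -58/9*(-46) + 143 = 2668/9 + 143 = 3955/9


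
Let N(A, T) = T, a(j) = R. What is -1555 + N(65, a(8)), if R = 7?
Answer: -1548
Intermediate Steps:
a(j) = 7
-1555 + N(65, a(8)) = -1555 + 7 = -1548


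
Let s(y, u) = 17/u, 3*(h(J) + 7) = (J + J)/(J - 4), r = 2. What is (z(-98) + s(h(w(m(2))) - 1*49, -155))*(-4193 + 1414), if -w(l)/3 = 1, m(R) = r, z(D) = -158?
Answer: 68104953/155 ≈ 4.3939e+5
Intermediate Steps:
m(R) = 2
w(l) = -3 (w(l) = -3*1 = -3)
h(J) = -7 + 2*J/(3*(-4 + J)) (h(J) = -7 + ((J + J)/(J - 4))/3 = -7 + ((2*J)/(-4 + J))/3 = -7 + (2*J/(-4 + J))/3 = -7 + 2*J/(3*(-4 + J)))
(z(-98) + s(h(w(m(2))) - 1*49, -155))*(-4193 + 1414) = (-158 + 17/(-155))*(-4193 + 1414) = (-158 + 17*(-1/155))*(-2779) = (-158 - 17/155)*(-2779) = -24507/155*(-2779) = 68104953/155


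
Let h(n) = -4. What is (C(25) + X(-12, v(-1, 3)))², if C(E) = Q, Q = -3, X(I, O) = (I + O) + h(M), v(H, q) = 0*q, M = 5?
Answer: 361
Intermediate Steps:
v(H, q) = 0
X(I, O) = -4 + I + O (X(I, O) = (I + O) - 4 = -4 + I + O)
C(E) = -3
(C(25) + X(-12, v(-1, 3)))² = (-3 + (-4 - 12 + 0))² = (-3 - 16)² = (-19)² = 361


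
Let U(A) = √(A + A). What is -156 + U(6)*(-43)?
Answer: -156 - 86*√3 ≈ -304.96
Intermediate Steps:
U(A) = √2*√A (U(A) = √(2*A) = √2*√A)
-156 + U(6)*(-43) = -156 + (√2*√6)*(-43) = -156 + (2*√3)*(-43) = -156 - 86*√3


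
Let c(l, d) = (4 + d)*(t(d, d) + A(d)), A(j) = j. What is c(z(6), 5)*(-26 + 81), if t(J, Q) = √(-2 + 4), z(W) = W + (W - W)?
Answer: 2475 + 495*√2 ≈ 3175.0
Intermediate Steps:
z(W) = W (z(W) = W + 0 = W)
t(J, Q) = √2
c(l, d) = (4 + d)*(d + √2) (c(l, d) = (4 + d)*(√2 + d) = (4 + d)*(d + √2))
c(z(6), 5)*(-26 + 81) = (5² + 4*5 + 4*√2 + 5*√2)*(-26 + 81) = (25 + 20 + 4*√2 + 5*√2)*55 = (45 + 9*√2)*55 = 2475 + 495*√2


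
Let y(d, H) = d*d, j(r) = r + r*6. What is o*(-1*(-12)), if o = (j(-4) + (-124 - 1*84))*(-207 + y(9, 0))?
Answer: 356832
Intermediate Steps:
j(r) = 7*r (j(r) = r + 6*r = 7*r)
y(d, H) = d²
o = 29736 (o = (7*(-4) + (-124 - 1*84))*(-207 + 9²) = (-28 + (-124 - 84))*(-207 + 81) = (-28 - 208)*(-126) = -236*(-126) = 29736)
o*(-1*(-12)) = 29736*(-1*(-12)) = 29736*12 = 356832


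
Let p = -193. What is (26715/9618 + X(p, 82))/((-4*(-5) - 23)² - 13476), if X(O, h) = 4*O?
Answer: 2466127/43175202 ≈ 0.057119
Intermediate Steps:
(26715/9618 + X(p, 82))/((-4*(-5) - 23)² - 13476) = (26715/9618 + 4*(-193))/((-4*(-5) - 23)² - 13476) = (26715*(1/9618) - 772)/((20 - 23)² - 13476) = (8905/3206 - 772)/((-3)² - 13476) = -2466127/(3206*(9 - 13476)) = -2466127/3206/(-13467) = -2466127/3206*(-1/13467) = 2466127/43175202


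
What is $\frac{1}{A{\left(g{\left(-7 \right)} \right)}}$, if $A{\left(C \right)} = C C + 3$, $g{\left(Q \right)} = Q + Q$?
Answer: $\frac{1}{199} \approx 0.0050251$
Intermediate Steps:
$g{\left(Q \right)} = 2 Q$
$A{\left(C \right)} = 3 + C^{2}$ ($A{\left(C \right)} = C^{2} + 3 = 3 + C^{2}$)
$\frac{1}{A{\left(g{\left(-7 \right)} \right)}} = \frac{1}{3 + \left(2 \left(-7\right)\right)^{2}} = \frac{1}{3 + \left(-14\right)^{2}} = \frac{1}{3 + 196} = \frac{1}{199}$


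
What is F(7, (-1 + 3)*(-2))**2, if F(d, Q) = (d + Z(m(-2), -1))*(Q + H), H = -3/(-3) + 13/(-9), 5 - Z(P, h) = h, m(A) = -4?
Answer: 270400/81 ≈ 3338.3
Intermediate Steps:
Z(P, h) = 5 - h
H = -4/9 (H = -3*(-1/3) + 13*(-1/9) = 1 - 13/9 = -4/9 ≈ -0.44444)
F(d, Q) = (6 + d)*(-4/9 + Q) (F(d, Q) = (d + (5 - 1*(-1)))*(Q - 4/9) = (d + (5 + 1))*(-4/9 + Q) = (d + 6)*(-4/9 + Q) = (6 + d)*(-4/9 + Q))
F(7, (-1 + 3)*(-2))**2 = (-8/3 + 6*((-1 + 3)*(-2)) - 4/9*7 + ((-1 + 3)*(-2))*7)**2 = (-8/3 + 6*(2*(-2)) - 28/9 + (2*(-2))*7)**2 = (-8/3 + 6*(-4) - 28/9 - 4*7)**2 = (-8/3 - 24 - 28/9 - 28)**2 = (-520/9)**2 = 270400/81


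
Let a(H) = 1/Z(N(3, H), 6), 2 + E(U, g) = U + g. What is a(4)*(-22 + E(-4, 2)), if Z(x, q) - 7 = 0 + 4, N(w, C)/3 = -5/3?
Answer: -26/11 ≈ -2.3636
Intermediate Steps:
N(w, C) = -5 (N(w, C) = 3*(-5/3) = -5)
Z(x, q) = 11 (Z(x, q) = 7 + (0 + 4) = 7 + 4 = 11)
E(U, g) = -2 + U + g (E(U, g) = -2 + (U + g) = -2 + U + g)
a(H) = 1/11
a(4)*(-22 + E(-4, 2)) = (-22 + (-2 - 4 + 2))/11 = (-22 - 4)/11 = (1/11)*(-26) = -26/11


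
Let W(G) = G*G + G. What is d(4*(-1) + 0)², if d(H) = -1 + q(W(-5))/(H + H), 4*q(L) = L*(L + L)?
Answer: 676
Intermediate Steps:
W(G) = G + G² (W(G) = G² + G = G + G²)
q(L) = L²/2 (q(L) = (L*(L + L))/4 = (L*(2*L))/4 = (2*L²)/4 = L²/2)
d(H) = -1 + 100/H (d(H) = -1 + ((-5*(1 - 5))²/2)/(H + H) = -1 + ((-5*(-4))²/2)/((2*H)) = -1 + (1/(2*H))*((½)*20²) = -1 + (1/(2*H))*((½)*400) = -1 + (1/(2*H))*200 = -1 + 100/H)
d(4*(-1) + 0)² = ((100 - (4*(-1) + 0))/(4*(-1) + 0))² = ((100 - (-4 + 0))/(-4 + 0))² = ((100 - 1*(-4))/(-4))² = (-(100 + 4)/4)² = (-¼*104)² = (-26)² = 676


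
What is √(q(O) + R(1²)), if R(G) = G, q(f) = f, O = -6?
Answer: I*√5 ≈ 2.2361*I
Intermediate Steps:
√(q(O) + R(1²)) = √(-6 + 1²) = √(-6 + 1) = √(-5) = I*√5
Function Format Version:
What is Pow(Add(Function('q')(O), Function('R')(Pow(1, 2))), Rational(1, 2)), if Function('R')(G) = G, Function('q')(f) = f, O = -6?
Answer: Mul(I, Pow(5, Rational(1, 2))) ≈ Mul(2.2361, I)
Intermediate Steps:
Pow(Add(Function('q')(O), Function('R')(Pow(1, 2))), Rational(1, 2)) = Pow(Add(-6, Pow(1, 2)), Rational(1, 2)) = Pow(Add(-6, 1), Rational(1, 2)) = Pow(-5, Rational(1, 2)) = Mul(I, Pow(5, Rational(1, 2)))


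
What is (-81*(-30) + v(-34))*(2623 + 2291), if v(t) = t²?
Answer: 17621604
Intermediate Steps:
(-81*(-30) + v(-34))*(2623 + 2291) = (-81*(-30) + (-34)²)*(2623 + 2291) = (2430 + 1156)*4914 = 3586*4914 = 17621604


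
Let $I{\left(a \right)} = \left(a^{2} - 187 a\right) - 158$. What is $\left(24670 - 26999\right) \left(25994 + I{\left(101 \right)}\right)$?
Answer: $-39942350$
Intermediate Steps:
$I{\left(a \right)} = -158 + a^{2} - 187 a$
$\left(24670 - 26999\right) \left(25994 + I{\left(101 \right)}\right) = \left(24670 - 26999\right) \left(25994 - \left(19045 - 10201\right)\right) = - 2329 \left(25994 - 8844\right) = \left(-2329\right) 17150 = -39942350$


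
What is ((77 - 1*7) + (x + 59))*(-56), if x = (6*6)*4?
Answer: -15288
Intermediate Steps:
x = 144 (x = 36*4 = 144)
((77 - 1*7) + (x + 59))*(-56) = ((77 - 1*7) + (144 + 59))*(-56) = ((77 - 7) + 203)*(-56) = (70 + 203)*(-56) = 273*(-56) = -15288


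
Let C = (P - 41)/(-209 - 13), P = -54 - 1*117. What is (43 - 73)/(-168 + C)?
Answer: 1665/9271 ≈ 0.17959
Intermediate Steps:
P = -171 (P = -54 - 117 = -171)
C = 106/111 (C = (-171 - 41)/(-209 - 13) = -212/(-222) = -212*(-1/222) = 106/111 ≈ 0.95496)
(43 - 73)/(-168 + C) = (43 - 73)/(-168 + 106/111) = -30/(-18542/111) = -30*(-111/18542) = 1665/9271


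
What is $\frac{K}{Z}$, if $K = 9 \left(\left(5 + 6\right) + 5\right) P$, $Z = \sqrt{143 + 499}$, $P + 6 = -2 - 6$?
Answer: $- \frac{336 \sqrt{642}}{107} \approx -79.565$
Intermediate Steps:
$P = -14$ ($P = -6 - 8 = -14$)
$Z = \sqrt{642} \approx 25.338$
$K = -2016$ ($K = 9 \left(\left(5 + 6\right) + 5\right) \left(-14\right) = 9 \left(11 + 5\right) \left(-14\right) = 9 \cdot 16 \left(-14\right) = 144 \left(-14\right) = -2016$)
$\frac{K}{Z} = - \frac{2016}{\sqrt{642}} = - 2016 \frac{\sqrt{642}}{642} = - \frac{336 \sqrt{642}}{107}$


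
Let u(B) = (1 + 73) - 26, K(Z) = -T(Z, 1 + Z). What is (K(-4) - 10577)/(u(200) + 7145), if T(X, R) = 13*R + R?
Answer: -10535/7193 ≈ -1.4646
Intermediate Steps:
T(X, R) = 14*R
K(Z) = -14 - 14*Z (K(Z) = -14*(1 + Z) = -(14 + 14*Z) = -14 - 14*Z)
u(B) = 48 (u(B) = 74 - 26 = 48)
(K(-4) - 10577)/(u(200) + 7145) = ((-14 - 14*(-4)) - 10577)/(48 + 7145) = ((-14 + 56) - 10577)/7193 = (42 - 10577)*(1/7193) = -10535*1/7193 = -10535/7193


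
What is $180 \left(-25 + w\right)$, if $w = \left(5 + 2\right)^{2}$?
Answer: $4320$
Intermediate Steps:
$w = 49$ ($w = 7^{2} = 49$)
$180 \left(-25 + w\right) = 180 \left(-25 + 49\right) = 180 \cdot 24 = 4320$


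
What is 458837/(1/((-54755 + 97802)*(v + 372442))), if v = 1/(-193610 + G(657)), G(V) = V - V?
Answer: 1424255013739213178841/193610 ≈ 7.3563e+15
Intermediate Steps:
G(V) = 0
v = -1/193610 (v = 1/(-193610 + 0) = 1/(-193610) = -1/193610 ≈ -5.1650e-6)
458837/(1/((-54755 + 97802)*(v + 372442))) = 458837/(1/((-54755 + 97802)*(-1/193610 + 372442))) = 458837/(1/(43047*(72108495619/193610))) = 458837/(1/(3104054410911093/193610)) = 458837/(193610/3104054410911093) = 458837*(3104054410911093/193610) = 1424255013739213178841/193610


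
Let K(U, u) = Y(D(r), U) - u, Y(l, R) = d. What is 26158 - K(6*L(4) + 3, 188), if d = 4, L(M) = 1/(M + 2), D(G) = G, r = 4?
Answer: 26342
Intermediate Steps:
L(M) = 1/(2 + M)
Y(l, R) = 4
K(U, u) = 4 - u
26158 - K(6*L(4) + 3, 188) = 26158 - (4 - 1*188) = 26158 - (4 - 188) = 26158 - 1*(-184) = 26158 + 184 = 26342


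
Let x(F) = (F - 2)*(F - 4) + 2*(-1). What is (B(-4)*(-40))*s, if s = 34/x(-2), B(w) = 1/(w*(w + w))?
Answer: -85/44 ≈ -1.9318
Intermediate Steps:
B(w) = 1/(2*w**2) (B(w) = 1/(w*(2*w)) = 1/(2*w**2))
x(F) = -2 + (-4 + F)*(-2 + F) (x(F) = (-2 + F)*(-4 + F) - 2 = (-4 + F)*(-2 + F) - 2 = -2 + (-4 + F)*(-2 + F))
s = 17/11 (s = 34/(6 + (-2)**2 - 6*(-2)) = 34/(6 + 4 + 12) = 34/22 = 34*(1/22) = 17/11 ≈ 1.5455)
(B(-4)*(-40))*s = (((1/2)/(-4)**2)*(-40))*(17/11) = (((1/2)*(1/16))*(-40))*(17/11) = ((1/32)*(-40))*(17/11) = -5/4*17/11 = -85/44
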